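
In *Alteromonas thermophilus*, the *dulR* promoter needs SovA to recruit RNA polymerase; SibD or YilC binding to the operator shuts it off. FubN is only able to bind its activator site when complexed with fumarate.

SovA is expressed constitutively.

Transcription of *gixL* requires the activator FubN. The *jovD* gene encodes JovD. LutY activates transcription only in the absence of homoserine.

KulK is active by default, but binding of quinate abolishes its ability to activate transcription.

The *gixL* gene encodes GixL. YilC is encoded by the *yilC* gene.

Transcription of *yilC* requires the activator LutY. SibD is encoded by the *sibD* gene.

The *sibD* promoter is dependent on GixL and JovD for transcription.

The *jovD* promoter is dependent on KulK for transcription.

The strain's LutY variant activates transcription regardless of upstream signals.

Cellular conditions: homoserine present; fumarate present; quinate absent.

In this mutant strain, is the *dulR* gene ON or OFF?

OFF

Fumarate is present, so FubN is active.
No repressor is bound and FubN is active, so *gixL* is transcribed.
So GixL is produced and active.
Quinate is absent, so KulK is active.
No repressor is bound and KulK is active, so *jovD* is transcribed.
So JovD is produced and active.
No repressor is bound and GixL and JovD are active, so *sibD* is transcribed.
So SibD is produced and active.
SovA is produced constitutively and is active.
LutY is constitutively active in this strain.
No repressor is bound and LutY is active, so *yilC* is transcribed.
So YilC is produced and active.
With repressor SibD bound, *dulR* is not transcribed.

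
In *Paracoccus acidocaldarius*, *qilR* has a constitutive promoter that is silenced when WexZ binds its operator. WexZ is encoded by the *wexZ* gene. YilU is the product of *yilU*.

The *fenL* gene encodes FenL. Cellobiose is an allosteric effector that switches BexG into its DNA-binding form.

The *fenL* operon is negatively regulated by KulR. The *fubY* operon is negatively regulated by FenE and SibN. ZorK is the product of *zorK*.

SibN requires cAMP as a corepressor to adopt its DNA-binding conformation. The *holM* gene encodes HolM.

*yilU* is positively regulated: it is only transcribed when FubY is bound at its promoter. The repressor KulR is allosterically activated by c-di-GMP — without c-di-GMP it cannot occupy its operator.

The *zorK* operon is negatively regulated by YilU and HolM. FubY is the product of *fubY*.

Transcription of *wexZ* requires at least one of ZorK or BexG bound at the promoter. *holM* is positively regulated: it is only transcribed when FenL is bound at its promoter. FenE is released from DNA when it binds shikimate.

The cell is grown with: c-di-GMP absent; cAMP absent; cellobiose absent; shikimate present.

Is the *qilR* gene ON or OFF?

ON

Shikimate is present, so FenE is inactive.
cAMP is absent, so SibN is inactive.
With no repressor bound, *fubY* is transcribed.
So FubY is produced and active.
No repressor is bound and FubY is active, so *yilU* is transcribed.
So YilU is produced and active.
c-di-GMP is absent, so KulR is inactive.
With no repressor bound, *fenL* is transcribed.
So FenL is produced and active.
No repressor is bound and FenL is active, so *holM* is transcribed.
So HolM is produced and active.
With repressor YilU bound, *zorK* is not transcribed.
So ZorK is not produced.
Cellobiose is absent, so BexG is inactive.
No activator is available at the *wexZ* promoter, so *wexZ* is not transcribed.
So WexZ is not produced.
With no repressor bound, *qilR* is transcribed.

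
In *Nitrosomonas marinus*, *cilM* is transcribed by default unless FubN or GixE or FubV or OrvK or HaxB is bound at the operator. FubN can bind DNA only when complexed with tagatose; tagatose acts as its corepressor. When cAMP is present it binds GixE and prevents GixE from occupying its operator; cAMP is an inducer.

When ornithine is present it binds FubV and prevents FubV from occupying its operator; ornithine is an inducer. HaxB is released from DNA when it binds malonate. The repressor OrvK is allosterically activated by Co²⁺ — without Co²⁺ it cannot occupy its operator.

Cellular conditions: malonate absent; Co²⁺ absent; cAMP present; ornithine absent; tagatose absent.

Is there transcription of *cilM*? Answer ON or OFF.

OFF

Tagatose is absent, so FubN is inactive.
cAMP is present, so GixE is inactive.
Ornithine is absent, so FubV is active.
Co²⁺ is absent, so OrvK is inactive.
Malonate is absent, so HaxB is active.
With repressor FubV bound, *cilM* is not transcribed.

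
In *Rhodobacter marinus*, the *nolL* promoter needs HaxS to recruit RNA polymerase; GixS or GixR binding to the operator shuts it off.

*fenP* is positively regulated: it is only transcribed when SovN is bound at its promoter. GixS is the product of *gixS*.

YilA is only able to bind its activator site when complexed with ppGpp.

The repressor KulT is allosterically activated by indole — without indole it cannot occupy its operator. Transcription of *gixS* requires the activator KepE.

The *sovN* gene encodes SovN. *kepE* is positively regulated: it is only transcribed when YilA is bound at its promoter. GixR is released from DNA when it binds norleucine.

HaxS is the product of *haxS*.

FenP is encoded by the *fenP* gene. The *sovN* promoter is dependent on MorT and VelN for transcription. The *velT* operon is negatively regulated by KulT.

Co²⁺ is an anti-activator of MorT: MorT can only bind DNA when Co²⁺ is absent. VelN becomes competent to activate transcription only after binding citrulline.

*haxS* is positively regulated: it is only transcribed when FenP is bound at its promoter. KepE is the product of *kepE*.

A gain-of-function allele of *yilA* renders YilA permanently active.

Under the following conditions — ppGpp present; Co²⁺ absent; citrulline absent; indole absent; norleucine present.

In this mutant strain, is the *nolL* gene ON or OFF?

OFF

YilA is constitutively active in this strain.
No repressor is bound and YilA is active, so *kepE* is transcribed.
So KepE is produced and active.
No repressor is bound and KepE is active, so *gixS* is transcribed.
So GixS is produced and active.
Norleucine is present, so GixR is inactive.
Co²⁺ is absent, so MorT is active.
Citrulline is absent, so VelN is inactive.
Required activator VelN is absent, so *sovN* is not transcribed.
So SovN is not produced.
Required activator SovN is absent, so *fenP* is not transcribed.
So FenP is not produced.
Required activator FenP is absent, so *haxS* is not transcribed.
So HaxS is not produced.
With repressor GixS bound, *nolL* is not transcribed.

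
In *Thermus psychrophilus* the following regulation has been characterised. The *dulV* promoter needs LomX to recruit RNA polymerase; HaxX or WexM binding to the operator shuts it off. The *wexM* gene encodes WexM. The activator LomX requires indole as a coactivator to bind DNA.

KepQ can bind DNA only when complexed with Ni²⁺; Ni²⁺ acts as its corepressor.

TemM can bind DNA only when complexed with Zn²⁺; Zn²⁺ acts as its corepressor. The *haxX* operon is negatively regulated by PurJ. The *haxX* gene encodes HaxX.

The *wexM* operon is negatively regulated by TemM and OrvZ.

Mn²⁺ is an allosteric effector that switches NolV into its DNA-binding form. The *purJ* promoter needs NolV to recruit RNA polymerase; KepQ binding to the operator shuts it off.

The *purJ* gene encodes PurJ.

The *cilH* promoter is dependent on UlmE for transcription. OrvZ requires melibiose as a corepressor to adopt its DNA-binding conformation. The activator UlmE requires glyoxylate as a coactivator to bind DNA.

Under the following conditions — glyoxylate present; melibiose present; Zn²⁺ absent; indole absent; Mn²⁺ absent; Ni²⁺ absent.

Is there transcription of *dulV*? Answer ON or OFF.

Mn²⁺ is absent, so NolV is inactive.
Ni²⁺ is absent, so KepQ is inactive.
Required activator NolV is absent, so *purJ* is not transcribed.
So PurJ is not produced.
With no repressor bound, *haxX* is transcribed.
So HaxX is produced and active.
Zn²⁺ is absent, so TemM is inactive.
Melibiose is present, so OrvZ is active.
With repressor OrvZ bound, *wexM* is not transcribed.
So WexM is not produced.
Indole is absent, so LomX is inactive.
With repressor HaxX bound, *dulV* is not transcribed.

OFF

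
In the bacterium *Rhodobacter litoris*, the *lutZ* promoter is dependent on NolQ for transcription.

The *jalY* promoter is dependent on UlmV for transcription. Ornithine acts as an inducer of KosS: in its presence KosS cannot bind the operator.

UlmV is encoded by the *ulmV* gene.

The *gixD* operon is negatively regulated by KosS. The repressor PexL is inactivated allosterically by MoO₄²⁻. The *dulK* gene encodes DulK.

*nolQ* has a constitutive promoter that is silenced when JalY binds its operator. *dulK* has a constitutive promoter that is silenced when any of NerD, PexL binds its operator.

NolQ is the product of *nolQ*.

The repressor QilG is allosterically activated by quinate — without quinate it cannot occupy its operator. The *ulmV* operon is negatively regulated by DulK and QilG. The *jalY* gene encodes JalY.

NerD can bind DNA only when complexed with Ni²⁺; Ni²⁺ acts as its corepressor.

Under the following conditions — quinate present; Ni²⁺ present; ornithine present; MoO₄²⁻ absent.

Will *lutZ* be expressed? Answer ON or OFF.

Ni²⁺ is present, so NerD is active.
MoO₄²⁻ is absent, so PexL is active.
With repressor NerD bound, *dulK* is not transcribed.
So DulK is not produced.
Quinate is present, so QilG is active.
With repressor QilG bound, *ulmV* is not transcribed.
So UlmV is not produced.
Required activator UlmV is absent, so *jalY* is not transcribed.
So JalY is not produced.
With no repressor bound, *nolQ* is transcribed.
So NolQ is produced and active.
No repressor is bound and NolQ is active, so *lutZ* is transcribed.

ON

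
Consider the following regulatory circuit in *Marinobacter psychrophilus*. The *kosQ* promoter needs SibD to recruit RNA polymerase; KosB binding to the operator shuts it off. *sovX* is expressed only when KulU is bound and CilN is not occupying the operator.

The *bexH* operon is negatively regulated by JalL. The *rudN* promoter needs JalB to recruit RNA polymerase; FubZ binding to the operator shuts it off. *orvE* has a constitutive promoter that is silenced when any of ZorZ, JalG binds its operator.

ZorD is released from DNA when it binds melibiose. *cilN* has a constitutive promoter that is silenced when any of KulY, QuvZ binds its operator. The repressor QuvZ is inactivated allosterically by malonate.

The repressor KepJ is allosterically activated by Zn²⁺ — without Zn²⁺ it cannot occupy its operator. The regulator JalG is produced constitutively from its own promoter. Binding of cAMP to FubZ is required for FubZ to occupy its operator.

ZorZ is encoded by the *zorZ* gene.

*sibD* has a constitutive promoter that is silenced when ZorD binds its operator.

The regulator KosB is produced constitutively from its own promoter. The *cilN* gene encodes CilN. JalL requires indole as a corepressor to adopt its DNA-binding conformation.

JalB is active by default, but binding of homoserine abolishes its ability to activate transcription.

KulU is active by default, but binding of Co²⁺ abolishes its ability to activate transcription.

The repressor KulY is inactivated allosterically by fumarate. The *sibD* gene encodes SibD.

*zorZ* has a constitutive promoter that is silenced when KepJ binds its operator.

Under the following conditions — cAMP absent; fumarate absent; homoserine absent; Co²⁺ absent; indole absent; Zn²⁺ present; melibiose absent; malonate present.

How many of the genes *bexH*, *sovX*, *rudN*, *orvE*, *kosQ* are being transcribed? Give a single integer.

3

Indole is absent, so JalL is inactive.
With no repressor bound, *bexH* is transcribed.
→ *bexH* is ON.
Co²⁺ is absent, so KulU is active.
Fumarate is absent, so KulY is active.
Malonate is present, so QuvZ is inactive.
With repressor KulY bound, *cilN* is not transcribed.
So CilN is not produced.
No repressor is bound and KulU is active, so *sovX* is transcribed.
→ *sovX* is ON.
cAMP is absent, so FubZ is inactive.
Homoserine is absent, so JalB is active.
No repressor is bound and JalB is active, so *rudN* is transcribed.
→ *rudN* is ON.
Zn²⁺ is present, so KepJ is active.
With repressor KepJ bound, *zorZ* is not transcribed.
So ZorZ is not produced.
JalG is produced constitutively and is active.
With repressor JalG bound, *orvE* is not transcribed.
→ *orvE* is OFF.
Melibiose is absent, so ZorD is active.
With repressor ZorD bound, *sibD* is not transcribed.
So SibD is not produced.
KosB is produced constitutively and is active.
With repressor KosB bound, *kosQ* is not transcribed.
→ *kosQ* is OFF.
3 of the 5 genes are transcribed.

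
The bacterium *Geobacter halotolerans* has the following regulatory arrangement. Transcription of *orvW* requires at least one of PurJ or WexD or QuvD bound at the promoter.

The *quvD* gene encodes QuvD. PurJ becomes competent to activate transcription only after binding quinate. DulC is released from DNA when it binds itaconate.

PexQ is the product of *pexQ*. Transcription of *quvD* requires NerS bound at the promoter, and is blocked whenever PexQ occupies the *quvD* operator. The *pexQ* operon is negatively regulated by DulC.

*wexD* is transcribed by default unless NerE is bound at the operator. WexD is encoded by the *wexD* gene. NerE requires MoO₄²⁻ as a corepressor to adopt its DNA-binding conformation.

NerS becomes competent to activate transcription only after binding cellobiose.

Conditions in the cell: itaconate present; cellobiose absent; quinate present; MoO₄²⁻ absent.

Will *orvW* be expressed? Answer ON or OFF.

ON

Quinate is present, so PurJ is active.
MoO₄²⁻ is absent, so NerE is inactive.
With no repressor bound, *wexD* is transcribed.
So WexD is produced and active.
Itaconate is present, so DulC is inactive.
With no repressor bound, *pexQ* is transcribed.
So PexQ is produced and active.
Cellobiose is absent, so NerS is inactive.
With repressor PexQ bound, *quvD* is not transcribed.
So QuvD is not produced.
Activator PurJ is present, so *orvW* is transcribed.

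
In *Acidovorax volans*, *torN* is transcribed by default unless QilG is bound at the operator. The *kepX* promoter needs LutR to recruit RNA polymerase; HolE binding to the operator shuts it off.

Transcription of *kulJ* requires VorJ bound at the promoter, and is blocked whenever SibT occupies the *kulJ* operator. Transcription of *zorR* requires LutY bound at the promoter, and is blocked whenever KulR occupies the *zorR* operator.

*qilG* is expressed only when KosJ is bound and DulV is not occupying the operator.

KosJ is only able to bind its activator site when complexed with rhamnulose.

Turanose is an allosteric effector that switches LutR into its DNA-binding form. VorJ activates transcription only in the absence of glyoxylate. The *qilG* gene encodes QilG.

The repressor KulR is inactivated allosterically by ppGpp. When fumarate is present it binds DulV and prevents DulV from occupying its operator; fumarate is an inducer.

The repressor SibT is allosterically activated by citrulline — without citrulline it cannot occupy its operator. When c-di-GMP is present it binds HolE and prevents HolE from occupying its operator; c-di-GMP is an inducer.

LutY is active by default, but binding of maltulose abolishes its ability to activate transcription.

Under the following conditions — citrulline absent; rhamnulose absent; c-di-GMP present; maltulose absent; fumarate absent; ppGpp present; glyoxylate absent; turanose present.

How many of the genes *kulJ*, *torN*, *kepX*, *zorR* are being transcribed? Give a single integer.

4

Glyoxylate is absent, so VorJ is active.
Citrulline is absent, so SibT is inactive.
No repressor is bound and VorJ is active, so *kulJ* is transcribed.
→ *kulJ* is ON.
Rhamnulose is absent, so KosJ is inactive.
Fumarate is absent, so DulV is active.
With repressor DulV bound, *qilG* is not transcribed.
So QilG is not produced.
With no repressor bound, *torN* is transcribed.
→ *torN* is ON.
Turanose is present, so LutR is active.
c-di-GMP is present, so HolE is inactive.
No repressor is bound and LutR is active, so *kepX* is transcribed.
→ *kepX* is ON.
ppGpp is present, so KulR is inactive.
Maltulose is absent, so LutY is active.
No repressor is bound and LutY is active, so *zorR* is transcribed.
→ *zorR* is ON.
4 of the 4 genes are transcribed.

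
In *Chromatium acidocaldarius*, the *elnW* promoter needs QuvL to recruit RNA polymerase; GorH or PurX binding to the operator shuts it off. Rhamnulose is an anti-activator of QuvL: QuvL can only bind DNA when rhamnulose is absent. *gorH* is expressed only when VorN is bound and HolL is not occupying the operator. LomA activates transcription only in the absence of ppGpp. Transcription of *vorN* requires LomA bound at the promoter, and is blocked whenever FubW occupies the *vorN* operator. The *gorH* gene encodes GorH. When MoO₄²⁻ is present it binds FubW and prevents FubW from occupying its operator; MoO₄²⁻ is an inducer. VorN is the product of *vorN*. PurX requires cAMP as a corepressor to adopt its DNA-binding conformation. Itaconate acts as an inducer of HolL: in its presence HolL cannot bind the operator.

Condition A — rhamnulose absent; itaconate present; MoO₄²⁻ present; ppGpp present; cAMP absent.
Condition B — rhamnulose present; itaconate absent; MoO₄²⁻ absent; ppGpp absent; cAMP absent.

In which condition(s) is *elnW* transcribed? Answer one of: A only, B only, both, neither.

Condition A:
Rhamnulose is absent, so QuvL is active.
Itaconate is present, so HolL is inactive.
MoO₄²⁻ is present, so FubW is inactive.
ppGpp is present, so LomA is inactive.
Required activator LomA is absent, so *vorN* is not transcribed.
So VorN is not produced.
Required activator VorN is absent, so *gorH* is not transcribed.
So GorH is not produced.
cAMP is absent, so PurX is inactive.
No repressor is bound and QuvL is active, so *elnW* is transcribed.
→ *elnW* is ON in A.
Condition B:
Rhamnulose is present, so QuvL is inactive.
Itaconate is absent, so HolL is active.
MoO₄²⁻ is absent, so FubW is active.
ppGpp is absent, so LomA is active.
With repressor FubW bound, *vorN* is not transcribed.
So VorN is not produced.
With repressor HolL bound, *gorH* is not transcribed.
So GorH is not produced.
cAMP is absent, so PurX is inactive.
Required activator QuvL is absent, so *elnW* is not transcribed.
→ *elnW* is OFF in B.

A only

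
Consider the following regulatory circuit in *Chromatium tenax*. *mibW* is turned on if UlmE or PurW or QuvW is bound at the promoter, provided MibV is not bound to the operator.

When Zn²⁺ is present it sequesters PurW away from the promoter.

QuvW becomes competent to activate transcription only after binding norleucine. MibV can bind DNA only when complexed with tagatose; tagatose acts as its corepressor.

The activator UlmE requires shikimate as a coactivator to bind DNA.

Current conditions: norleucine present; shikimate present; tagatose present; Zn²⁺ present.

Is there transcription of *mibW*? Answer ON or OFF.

OFF

Tagatose is present, so MibV is active.
Shikimate is present, so UlmE is active.
Zn²⁺ is present, so PurW is inactive.
Norleucine is present, so QuvW is active.
With repressor MibV bound, *mibW* is not transcribed.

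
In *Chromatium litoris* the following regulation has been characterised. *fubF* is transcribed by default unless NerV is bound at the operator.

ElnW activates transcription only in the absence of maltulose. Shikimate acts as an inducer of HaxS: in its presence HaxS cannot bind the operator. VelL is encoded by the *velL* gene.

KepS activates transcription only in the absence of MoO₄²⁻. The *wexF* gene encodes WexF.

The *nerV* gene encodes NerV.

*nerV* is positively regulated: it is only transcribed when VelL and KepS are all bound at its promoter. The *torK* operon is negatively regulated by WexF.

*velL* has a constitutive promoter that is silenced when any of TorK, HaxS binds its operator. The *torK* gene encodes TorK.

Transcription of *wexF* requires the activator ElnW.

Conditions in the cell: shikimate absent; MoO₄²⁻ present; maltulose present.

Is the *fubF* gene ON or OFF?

Maltulose is present, so ElnW is inactive.
Required activator ElnW is absent, so *wexF* is not transcribed.
So WexF is not produced.
With no repressor bound, *torK* is transcribed.
So TorK is produced and active.
Shikimate is absent, so HaxS is active.
With repressor TorK bound, *velL* is not transcribed.
So VelL is not produced.
MoO₄²⁻ is present, so KepS is inactive.
Required activator VelL is absent, so *nerV* is not transcribed.
So NerV is not produced.
With no repressor bound, *fubF* is transcribed.

ON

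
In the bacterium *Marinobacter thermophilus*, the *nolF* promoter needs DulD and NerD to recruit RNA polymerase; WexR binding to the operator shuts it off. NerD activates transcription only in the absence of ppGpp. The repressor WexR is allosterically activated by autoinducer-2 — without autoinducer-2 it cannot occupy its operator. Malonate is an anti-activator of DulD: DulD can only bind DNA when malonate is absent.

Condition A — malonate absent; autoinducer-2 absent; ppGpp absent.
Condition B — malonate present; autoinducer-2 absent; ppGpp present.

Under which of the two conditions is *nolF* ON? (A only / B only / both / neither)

A only

Condition A:
Malonate is absent, so DulD is active.
Autoinducer-2 is absent, so WexR is inactive.
ppGpp is absent, so NerD is active.
No repressor is bound and DulD and NerD are active, so *nolF* is transcribed.
→ *nolF* is ON in A.
Condition B:
Malonate is present, so DulD is inactive.
Autoinducer-2 is absent, so WexR is inactive.
ppGpp is present, so NerD is inactive.
Required activator DulD is absent, so *nolF* is not transcribed.
→ *nolF* is OFF in B.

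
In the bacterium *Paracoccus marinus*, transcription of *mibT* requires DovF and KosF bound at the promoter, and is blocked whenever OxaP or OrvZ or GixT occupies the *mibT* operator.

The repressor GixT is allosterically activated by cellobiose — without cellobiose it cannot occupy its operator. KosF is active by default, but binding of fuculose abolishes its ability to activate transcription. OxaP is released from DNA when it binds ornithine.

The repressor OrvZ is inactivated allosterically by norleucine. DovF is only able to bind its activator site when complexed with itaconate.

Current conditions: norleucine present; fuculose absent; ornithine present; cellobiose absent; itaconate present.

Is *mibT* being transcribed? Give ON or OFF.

Itaconate is present, so DovF is active.
Fuculose is absent, so KosF is active.
Ornithine is present, so OxaP is inactive.
Norleucine is present, so OrvZ is inactive.
Cellobiose is absent, so GixT is inactive.
No repressor is bound and DovF and KosF are active, so *mibT* is transcribed.

ON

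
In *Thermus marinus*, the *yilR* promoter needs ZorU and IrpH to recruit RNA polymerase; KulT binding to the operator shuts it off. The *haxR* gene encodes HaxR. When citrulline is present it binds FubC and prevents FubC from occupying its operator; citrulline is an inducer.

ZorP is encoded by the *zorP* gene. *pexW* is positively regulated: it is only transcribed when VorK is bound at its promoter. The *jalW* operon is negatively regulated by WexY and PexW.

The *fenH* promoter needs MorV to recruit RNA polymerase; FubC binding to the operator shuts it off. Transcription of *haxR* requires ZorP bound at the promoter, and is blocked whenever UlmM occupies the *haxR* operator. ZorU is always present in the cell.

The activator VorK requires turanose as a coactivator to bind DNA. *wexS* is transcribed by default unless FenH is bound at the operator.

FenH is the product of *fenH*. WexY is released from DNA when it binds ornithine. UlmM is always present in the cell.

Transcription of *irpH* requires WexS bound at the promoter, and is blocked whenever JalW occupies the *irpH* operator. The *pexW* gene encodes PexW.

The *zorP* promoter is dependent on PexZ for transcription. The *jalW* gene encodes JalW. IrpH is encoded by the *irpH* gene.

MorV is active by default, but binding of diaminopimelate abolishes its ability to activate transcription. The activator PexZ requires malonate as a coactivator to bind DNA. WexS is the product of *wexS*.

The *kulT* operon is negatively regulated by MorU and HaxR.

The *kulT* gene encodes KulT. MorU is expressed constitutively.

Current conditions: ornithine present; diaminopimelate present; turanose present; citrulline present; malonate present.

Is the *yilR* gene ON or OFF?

ON

MorU is produced constitutively and is active.
UlmM is produced constitutively and is active.
Malonate is present, so PexZ is active.
No repressor is bound and PexZ is active, so *zorP* is transcribed.
So ZorP is produced and active.
With repressor UlmM bound, *haxR* is not transcribed.
So HaxR is not produced.
With repressor MorU bound, *kulT* is not transcribed.
So KulT is not produced.
ZorU is produced constitutively and is active.
Citrulline is present, so FubC is inactive.
Diaminopimelate is present, so MorV is inactive.
Required activator MorV is absent, so *fenH* is not transcribed.
So FenH is not produced.
With no repressor bound, *wexS* is transcribed.
So WexS is produced and active.
Ornithine is present, so WexY is inactive.
Turanose is present, so VorK is active.
No repressor is bound and VorK is active, so *pexW* is transcribed.
So PexW is produced and active.
With repressor PexW bound, *jalW* is not transcribed.
So JalW is not produced.
No repressor is bound and WexS is active, so *irpH* is transcribed.
So IrpH is produced and active.
No repressor is bound and ZorU and IrpH are active, so *yilR* is transcribed.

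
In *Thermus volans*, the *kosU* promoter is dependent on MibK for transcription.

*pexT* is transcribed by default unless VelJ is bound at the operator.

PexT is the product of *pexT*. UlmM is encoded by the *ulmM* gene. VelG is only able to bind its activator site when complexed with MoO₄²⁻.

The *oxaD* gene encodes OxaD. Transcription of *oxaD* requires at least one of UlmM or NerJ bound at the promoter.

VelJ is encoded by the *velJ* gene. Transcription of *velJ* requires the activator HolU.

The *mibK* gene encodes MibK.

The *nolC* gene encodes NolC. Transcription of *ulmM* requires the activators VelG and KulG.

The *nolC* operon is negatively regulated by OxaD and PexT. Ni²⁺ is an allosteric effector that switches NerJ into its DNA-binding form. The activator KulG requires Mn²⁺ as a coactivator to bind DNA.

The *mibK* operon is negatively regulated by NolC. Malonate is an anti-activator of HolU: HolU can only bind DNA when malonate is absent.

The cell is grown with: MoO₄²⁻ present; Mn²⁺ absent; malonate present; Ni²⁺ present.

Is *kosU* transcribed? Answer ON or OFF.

ON

MoO₄²⁻ is present, so VelG is active.
Mn²⁺ is absent, so KulG is inactive.
Required activator KulG is absent, so *ulmM* is not transcribed.
So UlmM is not produced.
Ni²⁺ is present, so NerJ is active.
Activator NerJ is present, so *oxaD* is transcribed.
So OxaD is produced and active.
Malonate is present, so HolU is inactive.
Required activator HolU is absent, so *velJ* is not transcribed.
So VelJ is not produced.
With no repressor bound, *pexT* is transcribed.
So PexT is produced and active.
With repressor OxaD bound, *nolC* is not transcribed.
So NolC is not produced.
With no repressor bound, *mibK* is transcribed.
So MibK is produced and active.
No repressor is bound and MibK is active, so *kosU* is transcribed.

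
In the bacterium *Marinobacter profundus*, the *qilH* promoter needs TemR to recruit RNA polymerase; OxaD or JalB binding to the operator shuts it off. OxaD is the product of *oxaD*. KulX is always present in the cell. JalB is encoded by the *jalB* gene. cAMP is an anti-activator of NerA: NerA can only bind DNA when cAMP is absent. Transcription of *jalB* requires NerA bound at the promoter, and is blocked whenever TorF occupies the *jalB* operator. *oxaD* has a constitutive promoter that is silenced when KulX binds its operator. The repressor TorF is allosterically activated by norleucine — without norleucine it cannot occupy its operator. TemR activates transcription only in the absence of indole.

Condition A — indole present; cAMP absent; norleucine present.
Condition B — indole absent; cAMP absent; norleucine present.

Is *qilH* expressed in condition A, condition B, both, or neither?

Condition A:
Indole is present, so TemR is inactive.
KulX is produced constitutively and is active.
With repressor KulX bound, *oxaD* is not transcribed.
So OxaD is not produced.
cAMP is absent, so NerA is active.
Norleucine is present, so TorF is active.
With repressor TorF bound, *jalB* is not transcribed.
So JalB is not produced.
Required activator TemR is absent, so *qilH* is not transcribed.
→ *qilH* is OFF in A.
Condition B:
Indole is absent, so TemR is active.
KulX is produced constitutively and is active.
With repressor KulX bound, *oxaD* is not transcribed.
So OxaD is not produced.
cAMP is absent, so NerA is active.
Norleucine is present, so TorF is active.
With repressor TorF bound, *jalB* is not transcribed.
So JalB is not produced.
No repressor is bound and TemR is active, so *qilH* is transcribed.
→ *qilH* is ON in B.

B only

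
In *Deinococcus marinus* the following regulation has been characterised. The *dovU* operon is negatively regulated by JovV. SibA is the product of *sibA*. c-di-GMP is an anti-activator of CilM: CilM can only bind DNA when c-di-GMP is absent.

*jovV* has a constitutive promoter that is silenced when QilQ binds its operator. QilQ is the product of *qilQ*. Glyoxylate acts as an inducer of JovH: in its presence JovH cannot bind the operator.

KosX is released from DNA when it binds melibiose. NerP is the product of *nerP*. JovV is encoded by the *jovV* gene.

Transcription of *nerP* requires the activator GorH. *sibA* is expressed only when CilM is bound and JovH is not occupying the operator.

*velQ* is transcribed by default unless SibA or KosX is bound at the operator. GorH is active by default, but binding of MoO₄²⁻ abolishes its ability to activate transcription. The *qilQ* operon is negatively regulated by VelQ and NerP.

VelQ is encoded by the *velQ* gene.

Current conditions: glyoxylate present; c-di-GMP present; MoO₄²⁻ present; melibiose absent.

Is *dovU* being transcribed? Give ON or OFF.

c-di-GMP is present, so CilM is inactive.
Glyoxylate is present, so JovH is inactive.
Required activator CilM is absent, so *sibA* is not transcribed.
So SibA is not produced.
Melibiose is absent, so KosX is active.
With repressor KosX bound, *velQ* is not transcribed.
So VelQ is not produced.
MoO₄²⁻ is present, so GorH is inactive.
Required activator GorH is absent, so *nerP* is not transcribed.
So NerP is not produced.
With no repressor bound, *qilQ* is transcribed.
So QilQ is produced and active.
With repressor QilQ bound, *jovV* is not transcribed.
So JovV is not produced.
With no repressor bound, *dovU* is transcribed.

ON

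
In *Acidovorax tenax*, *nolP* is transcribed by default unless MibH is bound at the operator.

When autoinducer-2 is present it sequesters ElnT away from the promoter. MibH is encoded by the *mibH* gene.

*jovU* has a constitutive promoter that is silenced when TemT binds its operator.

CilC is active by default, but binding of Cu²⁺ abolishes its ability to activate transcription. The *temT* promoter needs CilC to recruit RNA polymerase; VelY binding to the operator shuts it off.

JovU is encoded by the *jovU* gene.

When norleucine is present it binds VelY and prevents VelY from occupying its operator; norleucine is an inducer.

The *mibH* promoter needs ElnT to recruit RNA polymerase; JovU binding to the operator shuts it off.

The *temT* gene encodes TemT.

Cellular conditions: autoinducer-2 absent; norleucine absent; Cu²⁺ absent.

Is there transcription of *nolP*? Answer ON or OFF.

Norleucine is absent, so VelY is active.
Cu²⁺ is absent, so CilC is active.
With repressor VelY bound, *temT* is not transcribed.
So TemT is not produced.
With no repressor bound, *jovU* is transcribed.
So JovU is produced and active.
Autoinducer-2 is absent, so ElnT is active.
With repressor JovU bound, *mibH* is not transcribed.
So MibH is not produced.
With no repressor bound, *nolP* is transcribed.

ON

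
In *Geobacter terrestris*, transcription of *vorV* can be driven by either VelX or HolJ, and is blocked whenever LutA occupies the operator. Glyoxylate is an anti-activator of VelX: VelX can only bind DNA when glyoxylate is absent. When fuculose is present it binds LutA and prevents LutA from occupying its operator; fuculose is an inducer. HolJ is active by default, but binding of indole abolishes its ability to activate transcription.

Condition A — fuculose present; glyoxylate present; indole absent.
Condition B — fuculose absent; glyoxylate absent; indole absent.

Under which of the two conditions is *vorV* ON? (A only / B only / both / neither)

A only

Condition A:
Fuculose is present, so LutA is inactive.
Glyoxylate is present, so VelX is inactive.
Indole is absent, so HolJ is active.
Activator HolJ is present, so *vorV* is transcribed.
→ *vorV* is ON in A.
Condition B:
Fuculose is absent, so LutA is active.
Glyoxylate is absent, so VelX is active.
Indole is absent, so HolJ is active.
With repressor LutA bound, *vorV* is not transcribed.
→ *vorV* is OFF in B.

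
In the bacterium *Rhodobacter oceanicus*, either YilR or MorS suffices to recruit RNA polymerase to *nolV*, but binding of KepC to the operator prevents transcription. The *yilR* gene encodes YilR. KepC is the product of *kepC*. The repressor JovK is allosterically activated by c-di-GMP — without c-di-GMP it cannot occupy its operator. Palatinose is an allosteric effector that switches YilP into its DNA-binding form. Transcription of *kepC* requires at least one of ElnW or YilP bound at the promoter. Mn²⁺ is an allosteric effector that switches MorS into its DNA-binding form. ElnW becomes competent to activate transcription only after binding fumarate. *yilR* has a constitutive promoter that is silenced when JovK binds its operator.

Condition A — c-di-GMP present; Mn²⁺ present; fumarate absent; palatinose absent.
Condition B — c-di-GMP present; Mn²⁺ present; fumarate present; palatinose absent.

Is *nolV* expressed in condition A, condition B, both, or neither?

A only

Condition A:
c-di-GMP is present, so JovK is active.
With repressor JovK bound, *yilR* is not transcribed.
So YilR is not produced.
Mn²⁺ is present, so MorS is active.
Fumarate is absent, so ElnW is inactive.
Palatinose is absent, so YilP is inactive.
No activator is available at the *kepC* promoter, so *kepC* is not transcribed.
So KepC is not produced.
Activator MorS is present, so *nolV* is transcribed.
→ *nolV* is ON in A.
Condition B:
c-di-GMP is present, so JovK is active.
With repressor JovK bound, *yilR* is not transcribed.
So YilR is not produced.
Mn²⁺ is present, so MorS is active.
Fumarate is present, so ElnW is active.
Palatinose is absent, so YilP is inactive.
Activator ElnW is present, so *kepC* is transcribed.
So KepC is produced and active.
With repressor KepC bound, *nolV* is not transcribed.
→ *nolV* is OFF in B.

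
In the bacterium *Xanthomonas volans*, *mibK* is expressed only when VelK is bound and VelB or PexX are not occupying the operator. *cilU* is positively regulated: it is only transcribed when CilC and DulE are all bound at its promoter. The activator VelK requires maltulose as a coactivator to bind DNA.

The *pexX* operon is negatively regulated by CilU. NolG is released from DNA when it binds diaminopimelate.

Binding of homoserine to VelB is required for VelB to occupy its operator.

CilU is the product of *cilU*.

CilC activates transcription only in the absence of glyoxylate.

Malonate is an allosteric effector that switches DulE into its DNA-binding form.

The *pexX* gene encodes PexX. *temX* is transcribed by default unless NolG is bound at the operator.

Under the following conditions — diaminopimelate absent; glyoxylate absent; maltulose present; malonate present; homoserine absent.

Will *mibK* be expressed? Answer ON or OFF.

ON

Maltulose is present, so VelK is active.
Homoserine is absent, so VelB is inactive.
Glyoxylate is absent, so CilC is active.
Malonate is present, so DulE is active.
No repressor is bound and CilC and DulE are active, so *cilU* is transcribed.
So CilU is produced and active.
With repressor CilU bound, *pexX* is not transcribed.
So PexX is not produced.
No repressor is bound and VelK is active, so *mibK* is transcribed.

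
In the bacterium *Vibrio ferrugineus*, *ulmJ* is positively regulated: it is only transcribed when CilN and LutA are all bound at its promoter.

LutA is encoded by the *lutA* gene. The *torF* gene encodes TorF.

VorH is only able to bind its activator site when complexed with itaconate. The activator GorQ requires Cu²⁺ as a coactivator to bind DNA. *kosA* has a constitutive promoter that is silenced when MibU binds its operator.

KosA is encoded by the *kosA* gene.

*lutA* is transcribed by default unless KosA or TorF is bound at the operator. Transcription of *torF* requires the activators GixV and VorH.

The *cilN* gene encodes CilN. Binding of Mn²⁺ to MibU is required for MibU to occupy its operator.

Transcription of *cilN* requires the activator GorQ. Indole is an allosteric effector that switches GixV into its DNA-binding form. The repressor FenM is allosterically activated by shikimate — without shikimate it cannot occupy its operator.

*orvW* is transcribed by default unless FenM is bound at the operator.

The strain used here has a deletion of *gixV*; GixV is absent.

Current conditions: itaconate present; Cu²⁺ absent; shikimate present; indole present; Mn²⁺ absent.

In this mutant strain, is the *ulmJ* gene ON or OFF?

OFF

Cu²⁺ is absent, so GorQ is inactive.
Required activator GorQ is absent, so *cilN* is not transcribed.
So CilN is not produced.
Mn²⁺ is absent, so MibU is inactive.
With no repressor bound, *kosA* is transcribed.
So KosA is produced and active.
GixV is non-functional in this strain, so it has no effect.
Itaconate is present, so VorH is active.
Required activator GixV is absent, so *torF* is not transcribed.
So TorF is not produced.
With repressor KosA bound, *lutA* is not transcribed.
So LutA is not produced.
Required activator CilN is absent, so *ulmJ* is not transcribed.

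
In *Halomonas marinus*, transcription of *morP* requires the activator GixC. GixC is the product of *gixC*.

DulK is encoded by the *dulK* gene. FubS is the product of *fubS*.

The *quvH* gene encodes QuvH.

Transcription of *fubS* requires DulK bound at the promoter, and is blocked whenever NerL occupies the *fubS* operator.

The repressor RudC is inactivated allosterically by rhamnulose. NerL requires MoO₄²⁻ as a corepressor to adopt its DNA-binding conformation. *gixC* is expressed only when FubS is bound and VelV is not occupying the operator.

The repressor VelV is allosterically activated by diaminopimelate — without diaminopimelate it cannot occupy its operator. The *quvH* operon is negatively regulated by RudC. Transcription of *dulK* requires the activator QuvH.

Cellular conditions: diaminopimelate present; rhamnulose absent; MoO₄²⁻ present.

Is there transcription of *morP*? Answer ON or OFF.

OFF

Rhamnulose is absent, so RudC is active.
With repressor RudC bound, *quvH* is not transcribed.
So QuvH is not produced.
Required activator QuvH is absent, so *dulK* is not transcribed.
So DulK is not produced.
MoO₄²⁻ is present, so NerL is active.
With repressor NerL bound, *fubS* is not transcribed.
So FubS is not produced.
Diaminopimelate is present, so VelV is active.
With repressor VelV bound, *gixC* is not transcribed.
So GixC is not produced.
Required activator GixC is absent, so *morP* is not transcribed.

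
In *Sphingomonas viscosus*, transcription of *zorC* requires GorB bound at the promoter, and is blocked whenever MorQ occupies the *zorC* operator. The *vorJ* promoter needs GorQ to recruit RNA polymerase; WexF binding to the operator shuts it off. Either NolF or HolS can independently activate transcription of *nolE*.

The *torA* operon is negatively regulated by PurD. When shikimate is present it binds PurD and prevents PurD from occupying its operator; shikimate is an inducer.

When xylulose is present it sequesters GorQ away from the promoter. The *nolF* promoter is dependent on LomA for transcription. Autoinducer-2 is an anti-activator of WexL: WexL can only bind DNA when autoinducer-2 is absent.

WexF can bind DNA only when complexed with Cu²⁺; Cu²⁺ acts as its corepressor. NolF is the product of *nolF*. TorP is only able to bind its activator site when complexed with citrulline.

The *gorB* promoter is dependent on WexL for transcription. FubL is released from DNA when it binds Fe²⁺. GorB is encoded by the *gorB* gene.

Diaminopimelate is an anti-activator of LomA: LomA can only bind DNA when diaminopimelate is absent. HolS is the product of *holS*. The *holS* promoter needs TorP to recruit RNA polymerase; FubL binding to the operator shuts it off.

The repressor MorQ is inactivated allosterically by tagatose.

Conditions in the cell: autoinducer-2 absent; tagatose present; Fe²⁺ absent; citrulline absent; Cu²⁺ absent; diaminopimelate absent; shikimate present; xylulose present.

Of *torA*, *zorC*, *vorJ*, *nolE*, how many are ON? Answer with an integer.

Shikimate is present, so PurD is inactive.
With no repressor bound, *torA* is transcribed.
→ *torA* is ON.
Autoinducer-2 is absent, so WexL is active.
No repressor is bound and WexL is active, so *gorB* is transcribed.
So GorB is produced and active.
Tagatose is present, so MorQ is inactive.
No repressor is bound and GorB is active, so *zorC* is transcribed.
→ *zorC* is ON.
Xylulose is present, so GorQ is inactive.
Cu²⁺ is absent, so WexF is inactive.
Required activator GorQ is absent, so *vorJ* is not transcribed.
→ *vorJ* is OFF.
Diaminopimelate is absent, so LomA is active.
No repressor is bound and LomA is active, so *nolF* is transcribed.
So NolF is produced and active.
Fe²⁺ is absent, so FubL is active.
Citrulline is absent, so TorP is inactive.
With repressor FubL bound, *holS* is not transcribed.
So HolS is not produced.
Activator NolF is present, so *nolE* is transcribed.
→ *nolE* is ON.
3 of the 4 genes are transcribed.

3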